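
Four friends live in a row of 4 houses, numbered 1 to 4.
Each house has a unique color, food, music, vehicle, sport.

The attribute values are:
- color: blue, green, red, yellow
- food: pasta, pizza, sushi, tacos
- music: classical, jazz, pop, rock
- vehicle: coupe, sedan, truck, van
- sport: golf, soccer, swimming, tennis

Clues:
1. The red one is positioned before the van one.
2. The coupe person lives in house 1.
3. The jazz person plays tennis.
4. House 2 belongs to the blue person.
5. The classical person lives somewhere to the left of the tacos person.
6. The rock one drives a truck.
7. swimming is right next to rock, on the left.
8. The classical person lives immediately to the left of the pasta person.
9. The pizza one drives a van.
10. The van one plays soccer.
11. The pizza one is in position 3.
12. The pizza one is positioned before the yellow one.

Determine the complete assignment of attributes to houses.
Solution:

House | Color | Food | Music | Vehicle | Sport
----------------------------------------------
  1   | red | sushi | classical | coupe | swimming
  2   | blue | pasta | rock | truck | golf
  3   | green | pizza | pop | van | soccer
  4   | yellow | tacos | jazz | sedan | tennis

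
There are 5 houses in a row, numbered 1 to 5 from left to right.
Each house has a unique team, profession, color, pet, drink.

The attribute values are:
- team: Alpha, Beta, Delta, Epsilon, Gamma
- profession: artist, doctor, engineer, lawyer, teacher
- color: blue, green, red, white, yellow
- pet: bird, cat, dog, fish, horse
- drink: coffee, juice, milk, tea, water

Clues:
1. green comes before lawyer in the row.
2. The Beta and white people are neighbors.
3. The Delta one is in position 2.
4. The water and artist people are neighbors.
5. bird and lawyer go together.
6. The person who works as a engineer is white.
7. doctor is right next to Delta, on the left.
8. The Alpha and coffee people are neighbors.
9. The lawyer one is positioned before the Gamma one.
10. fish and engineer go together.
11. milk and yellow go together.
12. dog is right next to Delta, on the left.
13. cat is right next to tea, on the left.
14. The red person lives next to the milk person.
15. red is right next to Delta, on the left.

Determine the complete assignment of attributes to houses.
Solution:

House | Team | Profession | Color | Pet | Drink
-----------------------------------------------
  1   | Epsilon | doctor | red | dog | water
  2   | Delta | artist | yellow | cat | milk
  3   | Alpha | teacher | green | horse | tea
  4   | Beta | lawyer | blue | bird | coffee
  5   | Gamma | engineer | white | fish | juice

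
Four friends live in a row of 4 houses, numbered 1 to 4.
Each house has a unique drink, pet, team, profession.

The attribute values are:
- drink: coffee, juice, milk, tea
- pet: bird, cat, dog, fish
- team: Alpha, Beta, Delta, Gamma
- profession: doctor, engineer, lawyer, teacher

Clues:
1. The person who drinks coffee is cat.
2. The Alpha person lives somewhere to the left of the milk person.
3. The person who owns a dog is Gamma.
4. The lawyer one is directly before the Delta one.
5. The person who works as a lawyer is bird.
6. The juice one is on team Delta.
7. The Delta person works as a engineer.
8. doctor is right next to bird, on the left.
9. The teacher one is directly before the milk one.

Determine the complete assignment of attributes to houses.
Solution:

House | Drink | Pet | Team | Profession
---------------------------------------
  1   | coffee | cat | Alpha | teacher
  2   | milk | dog | Gamma | doctor
  3   | tea | bird | Beta | lawyer
  4   | juice | fish | Delta | engineer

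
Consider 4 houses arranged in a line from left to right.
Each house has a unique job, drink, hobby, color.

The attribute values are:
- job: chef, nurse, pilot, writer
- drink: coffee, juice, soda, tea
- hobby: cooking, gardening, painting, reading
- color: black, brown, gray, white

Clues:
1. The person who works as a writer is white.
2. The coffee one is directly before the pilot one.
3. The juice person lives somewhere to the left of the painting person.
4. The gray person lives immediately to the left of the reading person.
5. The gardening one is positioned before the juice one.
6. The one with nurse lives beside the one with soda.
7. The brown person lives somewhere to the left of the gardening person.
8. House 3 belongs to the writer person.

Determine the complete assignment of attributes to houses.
Solution:

House | Job | Drink | Hobby | Color
-----------------------------------
  1   | nurse | coffee | cooking | brown
  2   | pilot | soda | gardening | gray
  3   | writer | juice | reading | white
  4   | chef | tea | painting | black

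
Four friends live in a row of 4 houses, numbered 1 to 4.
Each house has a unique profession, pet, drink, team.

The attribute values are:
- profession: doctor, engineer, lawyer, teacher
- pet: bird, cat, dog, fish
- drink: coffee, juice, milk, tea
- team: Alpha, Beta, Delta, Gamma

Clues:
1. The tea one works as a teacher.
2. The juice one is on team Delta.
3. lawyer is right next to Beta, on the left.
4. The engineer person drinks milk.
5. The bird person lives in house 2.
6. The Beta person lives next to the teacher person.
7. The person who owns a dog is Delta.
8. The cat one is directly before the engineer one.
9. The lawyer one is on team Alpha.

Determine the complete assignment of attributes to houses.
Solution:

House | Profession | Pet | Drink | Team
---------------------------------------
  1   | lawyer | cat | coffee | Alpha
  2   | engineer | bird | milk | Beta
  3   | teacher | fish | tea | Gamma
  4   | doctor | dog | juice | Delta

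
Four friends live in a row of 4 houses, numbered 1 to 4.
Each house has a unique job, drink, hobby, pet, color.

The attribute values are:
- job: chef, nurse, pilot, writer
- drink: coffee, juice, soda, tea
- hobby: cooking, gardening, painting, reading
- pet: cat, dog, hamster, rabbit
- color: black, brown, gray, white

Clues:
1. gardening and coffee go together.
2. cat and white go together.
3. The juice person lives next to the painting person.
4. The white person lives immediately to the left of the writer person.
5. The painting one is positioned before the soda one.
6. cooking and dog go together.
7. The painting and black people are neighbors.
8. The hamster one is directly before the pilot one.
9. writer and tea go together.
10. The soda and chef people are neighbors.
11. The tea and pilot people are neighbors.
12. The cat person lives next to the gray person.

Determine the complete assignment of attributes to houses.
Solution:

House | Job | Drink | Hobby | Pet | Color
-----------------------------------------
  1   | nurse | juice | reading | cat | white
  2   | writer | tea | painting | hamster | gray
  3   | pilot | soda | cooking | dog | black
  4   | chef | coffee | gardening | rabbit | brown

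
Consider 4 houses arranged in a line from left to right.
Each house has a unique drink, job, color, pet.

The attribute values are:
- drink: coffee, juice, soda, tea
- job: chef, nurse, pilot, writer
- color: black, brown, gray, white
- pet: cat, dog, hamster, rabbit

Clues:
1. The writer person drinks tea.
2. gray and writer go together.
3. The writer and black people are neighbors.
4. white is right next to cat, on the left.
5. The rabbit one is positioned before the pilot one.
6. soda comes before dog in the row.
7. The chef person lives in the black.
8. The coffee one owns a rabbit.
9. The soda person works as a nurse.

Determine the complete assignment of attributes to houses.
Solution:

House | Drink | Job | Color | Pet
---------------------------------
  1   | soda | nurse | white | hamster
  2   | tea | writer | gray | cat
  3   | coffee | chef | black | rabbit
  4   | juice | pilot | brown | dog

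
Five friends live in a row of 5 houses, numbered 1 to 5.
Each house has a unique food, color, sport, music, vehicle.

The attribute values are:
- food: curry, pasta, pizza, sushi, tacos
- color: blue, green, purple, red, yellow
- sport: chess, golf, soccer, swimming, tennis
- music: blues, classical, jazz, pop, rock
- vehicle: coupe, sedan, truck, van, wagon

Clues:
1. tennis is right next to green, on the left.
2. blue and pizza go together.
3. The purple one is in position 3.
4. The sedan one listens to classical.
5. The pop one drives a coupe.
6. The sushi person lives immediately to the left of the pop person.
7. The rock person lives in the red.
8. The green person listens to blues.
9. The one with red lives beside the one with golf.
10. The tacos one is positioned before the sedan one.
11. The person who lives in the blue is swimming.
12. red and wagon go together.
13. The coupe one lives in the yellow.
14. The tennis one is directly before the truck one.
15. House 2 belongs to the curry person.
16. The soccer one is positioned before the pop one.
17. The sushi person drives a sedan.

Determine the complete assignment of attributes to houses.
Solution:

House | Food | Color | Sport | Music | Vehicle
----------------------------------------------
  1   | tacos | red | tennis | rock | wagon
  2   | curry | green | golf | blues | truck
  3   | sushi | purple | soccer | classical | sedan
  4   | pasta | yellow | chess | pop | coupe
  5   | pizza | blue | swimming | jazz | van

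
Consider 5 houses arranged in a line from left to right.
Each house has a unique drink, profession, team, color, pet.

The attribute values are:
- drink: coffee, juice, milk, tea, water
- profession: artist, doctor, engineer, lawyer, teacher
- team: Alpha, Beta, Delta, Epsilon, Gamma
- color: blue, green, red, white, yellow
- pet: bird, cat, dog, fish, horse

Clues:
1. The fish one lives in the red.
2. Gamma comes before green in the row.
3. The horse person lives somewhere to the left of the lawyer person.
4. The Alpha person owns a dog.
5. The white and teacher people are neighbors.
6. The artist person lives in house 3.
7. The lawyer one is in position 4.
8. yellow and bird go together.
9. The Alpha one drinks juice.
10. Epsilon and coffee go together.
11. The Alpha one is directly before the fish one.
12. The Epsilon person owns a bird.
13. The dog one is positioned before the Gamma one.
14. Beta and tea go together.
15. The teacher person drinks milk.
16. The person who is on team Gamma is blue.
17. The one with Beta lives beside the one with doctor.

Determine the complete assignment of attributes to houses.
Solution:

House | Drink | Profession | Team | Color | Pet
-----------------------------------------------
  1   | juice | engineer | Alpha | white | dog
  2   | milk | teacher | Delta | red | fish
  3   | water | artist | Gamma | blue | horse
  4   | tea | lawyer | Beta | green | cat
  5   | coffee | doctor | Epsilon | yellow | bird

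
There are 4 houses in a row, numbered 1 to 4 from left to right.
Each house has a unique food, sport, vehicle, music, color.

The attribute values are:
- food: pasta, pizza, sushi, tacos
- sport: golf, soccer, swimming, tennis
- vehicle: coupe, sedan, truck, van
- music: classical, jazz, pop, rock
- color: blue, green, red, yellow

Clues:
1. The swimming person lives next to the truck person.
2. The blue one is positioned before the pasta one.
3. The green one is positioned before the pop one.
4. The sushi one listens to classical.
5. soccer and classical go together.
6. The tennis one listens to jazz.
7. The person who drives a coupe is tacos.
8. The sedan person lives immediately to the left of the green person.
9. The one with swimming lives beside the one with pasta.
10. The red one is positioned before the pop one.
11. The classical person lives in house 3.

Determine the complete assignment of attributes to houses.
Solution:

House | Food | Sport | Vehicle | Music | Color
----------------------------------------------
  1   | pizza | swimming | sedan | rock | blue
  2   | pasta | tennis | truck | jazz | green
  3   | sushi | soccer | van | classical | red
  4   | tacos | golf | coupe | pop | yellow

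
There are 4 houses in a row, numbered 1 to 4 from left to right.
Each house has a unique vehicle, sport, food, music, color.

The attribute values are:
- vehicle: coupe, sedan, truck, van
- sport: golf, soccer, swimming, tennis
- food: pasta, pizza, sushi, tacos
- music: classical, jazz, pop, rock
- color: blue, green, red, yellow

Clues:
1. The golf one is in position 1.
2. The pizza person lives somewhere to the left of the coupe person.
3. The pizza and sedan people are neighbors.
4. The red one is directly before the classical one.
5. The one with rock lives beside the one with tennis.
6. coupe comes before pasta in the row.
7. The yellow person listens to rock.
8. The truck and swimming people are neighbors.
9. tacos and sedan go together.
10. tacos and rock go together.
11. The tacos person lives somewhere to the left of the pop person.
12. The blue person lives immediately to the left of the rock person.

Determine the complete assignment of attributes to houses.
Solution:

House | Vehicle | Sport | Food | Music | Color
----------------------------------------------
  1   | truck | golf | pizza | jazz | blue
  2   | sedan | swimming | tacos | rock | yellow
  3   | coupe | tennis | sushi | pop | red
  4   | van | soccer | pasta | classical | green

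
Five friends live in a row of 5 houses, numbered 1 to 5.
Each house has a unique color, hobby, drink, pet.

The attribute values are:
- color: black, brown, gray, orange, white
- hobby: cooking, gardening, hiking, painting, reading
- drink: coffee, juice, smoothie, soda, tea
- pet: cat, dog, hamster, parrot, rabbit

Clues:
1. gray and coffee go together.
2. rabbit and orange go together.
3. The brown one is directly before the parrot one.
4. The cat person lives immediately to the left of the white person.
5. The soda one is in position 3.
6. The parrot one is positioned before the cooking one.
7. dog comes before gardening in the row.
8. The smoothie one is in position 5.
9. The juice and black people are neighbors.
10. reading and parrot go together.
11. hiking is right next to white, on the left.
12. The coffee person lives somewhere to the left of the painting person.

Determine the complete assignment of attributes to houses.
Solution:

House | Color | Hobby | Drink | Pet
-----------------------------------
  1   | brown | hiking | tea | cat
  2   | white | reading | juice | parrot
  3   | black | cooking | soda | dog
  4   | gray | gardening | coffee | hamster
  5   | orange | painting | smoothie | rabbit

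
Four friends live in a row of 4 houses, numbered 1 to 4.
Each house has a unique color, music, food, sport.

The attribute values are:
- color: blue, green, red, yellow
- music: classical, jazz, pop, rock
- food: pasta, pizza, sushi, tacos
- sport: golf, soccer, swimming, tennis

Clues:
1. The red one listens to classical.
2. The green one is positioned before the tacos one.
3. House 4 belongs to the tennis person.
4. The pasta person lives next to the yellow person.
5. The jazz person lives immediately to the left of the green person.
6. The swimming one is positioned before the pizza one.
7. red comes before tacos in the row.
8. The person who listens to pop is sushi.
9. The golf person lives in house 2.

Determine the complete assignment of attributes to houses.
Solution:

House | Color | Music | Food | Sport
------------------------------------
  1   | red | classical | pasta | swimming
  2   | yellow | jazz | pizza | golf
  3   | green | pop | sushi | soccer
  4   | blue | rock | tacos | tennis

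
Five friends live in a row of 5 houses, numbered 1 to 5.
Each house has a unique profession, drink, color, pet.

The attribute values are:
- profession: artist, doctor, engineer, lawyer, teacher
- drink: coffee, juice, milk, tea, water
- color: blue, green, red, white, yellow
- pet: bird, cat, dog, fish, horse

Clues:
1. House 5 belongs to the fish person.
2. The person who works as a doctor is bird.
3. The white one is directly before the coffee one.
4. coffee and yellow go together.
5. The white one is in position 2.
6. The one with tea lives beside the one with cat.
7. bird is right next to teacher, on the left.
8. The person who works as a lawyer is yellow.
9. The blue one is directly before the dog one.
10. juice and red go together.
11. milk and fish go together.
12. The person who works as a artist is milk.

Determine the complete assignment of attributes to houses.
Solution:

House | Profession | Drink | Color | Pet
----------------------------------------
  1   | doctor | water | blue | bird
  2   | teacher | tea | white | dog
  3   | lawyer | coffee | yellow | cat
  4   | engineer | juice | red | horse
  5   | artist | milk | green | fish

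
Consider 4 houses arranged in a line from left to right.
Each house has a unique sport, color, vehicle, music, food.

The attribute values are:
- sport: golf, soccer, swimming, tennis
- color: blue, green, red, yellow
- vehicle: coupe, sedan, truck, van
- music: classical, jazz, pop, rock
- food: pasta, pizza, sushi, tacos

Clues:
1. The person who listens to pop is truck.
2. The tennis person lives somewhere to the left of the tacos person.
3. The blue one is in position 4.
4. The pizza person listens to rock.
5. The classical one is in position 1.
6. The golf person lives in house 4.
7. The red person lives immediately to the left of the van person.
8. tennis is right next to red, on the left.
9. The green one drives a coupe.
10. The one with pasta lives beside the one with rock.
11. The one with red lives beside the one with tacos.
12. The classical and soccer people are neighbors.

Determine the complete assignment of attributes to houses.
Solution:

House | Sport | Color | Vehicle | Music | Food
----------------------------------------------
  1   | tennis | green | coupe | classical | pasta
  2   | soccer | red | sedan | rock | pizza
  3   | swimming | yellow | van | jazz | tacos
  4   | golf | blue | truck | pop | sushi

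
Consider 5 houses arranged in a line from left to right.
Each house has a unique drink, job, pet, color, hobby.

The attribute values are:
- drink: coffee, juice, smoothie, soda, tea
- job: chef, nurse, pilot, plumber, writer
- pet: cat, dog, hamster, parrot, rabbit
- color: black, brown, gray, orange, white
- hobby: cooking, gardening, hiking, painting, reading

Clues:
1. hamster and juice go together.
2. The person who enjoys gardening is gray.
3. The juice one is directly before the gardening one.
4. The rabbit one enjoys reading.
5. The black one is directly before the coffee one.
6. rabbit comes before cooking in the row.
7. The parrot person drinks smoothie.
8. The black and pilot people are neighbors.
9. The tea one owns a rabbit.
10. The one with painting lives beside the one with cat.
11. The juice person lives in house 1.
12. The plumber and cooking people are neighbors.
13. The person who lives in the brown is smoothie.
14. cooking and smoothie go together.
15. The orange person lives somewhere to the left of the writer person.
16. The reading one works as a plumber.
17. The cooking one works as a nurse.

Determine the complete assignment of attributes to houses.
Solution:

House | Drink | Job | Pet | Color | Hobby
-----------------------------------------
  1   | juice | chef | hamster | black | painting
  2   | coffee | pilot | cat | gray | gardening
  3   | tea | plumber | rabbit | orange | reading
  4   | smoothie | nurse | parrot | brown | cooking
  5   | soda | writer | dog | white | hiking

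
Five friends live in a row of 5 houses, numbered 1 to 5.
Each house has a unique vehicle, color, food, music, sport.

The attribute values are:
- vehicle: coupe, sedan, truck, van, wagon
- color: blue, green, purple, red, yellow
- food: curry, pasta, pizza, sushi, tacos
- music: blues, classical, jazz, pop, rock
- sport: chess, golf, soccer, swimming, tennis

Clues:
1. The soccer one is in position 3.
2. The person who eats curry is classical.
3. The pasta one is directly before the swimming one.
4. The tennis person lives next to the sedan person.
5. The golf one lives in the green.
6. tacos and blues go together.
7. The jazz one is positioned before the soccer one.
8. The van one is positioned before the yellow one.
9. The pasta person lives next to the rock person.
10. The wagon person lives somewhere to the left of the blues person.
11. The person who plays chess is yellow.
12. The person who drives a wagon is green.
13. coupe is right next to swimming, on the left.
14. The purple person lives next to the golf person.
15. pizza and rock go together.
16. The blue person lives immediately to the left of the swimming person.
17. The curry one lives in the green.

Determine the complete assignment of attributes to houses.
Solution:

House | Vehicle | Color | Food | Music | Sport
----------------------------------------------
  1   | coupe | blue | pasta | jazz | tennis
  2   | sedan | red | pizza | rock | swimming
  3   | van | purple | sushi | pop | soccer
  4   | wagon | green | curry | classical | golf
  5   | truck | yellow | tacos | blues | chess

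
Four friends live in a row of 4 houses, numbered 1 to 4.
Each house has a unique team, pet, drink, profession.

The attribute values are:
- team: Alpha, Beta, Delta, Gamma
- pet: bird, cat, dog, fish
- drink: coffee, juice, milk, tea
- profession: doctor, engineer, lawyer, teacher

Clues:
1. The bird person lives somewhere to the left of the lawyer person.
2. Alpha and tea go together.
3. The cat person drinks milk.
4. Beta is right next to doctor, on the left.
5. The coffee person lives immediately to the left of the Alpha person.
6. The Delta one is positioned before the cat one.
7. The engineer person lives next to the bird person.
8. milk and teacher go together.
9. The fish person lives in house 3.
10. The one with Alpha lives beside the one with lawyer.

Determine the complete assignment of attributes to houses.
Solution:

House | Team | Pet | Drink | Profession
---------------------------------------
  1   | Beta | dog | coffee | engineer
  2   | Alpha | bird | tea | doctor
  3   | Delta | fish | juice | lawyer
  4   | Gamma | cat | milk | teacher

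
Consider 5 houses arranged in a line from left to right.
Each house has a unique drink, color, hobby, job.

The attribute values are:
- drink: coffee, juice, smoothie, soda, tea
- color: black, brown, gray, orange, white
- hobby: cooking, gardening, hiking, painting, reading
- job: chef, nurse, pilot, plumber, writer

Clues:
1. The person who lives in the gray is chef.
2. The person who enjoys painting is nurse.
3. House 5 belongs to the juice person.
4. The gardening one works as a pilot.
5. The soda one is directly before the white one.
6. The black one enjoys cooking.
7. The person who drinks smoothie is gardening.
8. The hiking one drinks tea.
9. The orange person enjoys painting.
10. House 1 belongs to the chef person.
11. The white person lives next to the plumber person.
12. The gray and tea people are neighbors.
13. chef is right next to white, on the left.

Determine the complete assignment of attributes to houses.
Solution:

House | Drink | Color | Hobby | Job
-----------------------------------
  1   | soda | gray | reading | chef
  2   | tea | white | hiking | writer
  3   | coffee | black | cooking | plumber
  4   | smoothie | brown | gardening | pilot
  5   | juice | orange | painting | nurse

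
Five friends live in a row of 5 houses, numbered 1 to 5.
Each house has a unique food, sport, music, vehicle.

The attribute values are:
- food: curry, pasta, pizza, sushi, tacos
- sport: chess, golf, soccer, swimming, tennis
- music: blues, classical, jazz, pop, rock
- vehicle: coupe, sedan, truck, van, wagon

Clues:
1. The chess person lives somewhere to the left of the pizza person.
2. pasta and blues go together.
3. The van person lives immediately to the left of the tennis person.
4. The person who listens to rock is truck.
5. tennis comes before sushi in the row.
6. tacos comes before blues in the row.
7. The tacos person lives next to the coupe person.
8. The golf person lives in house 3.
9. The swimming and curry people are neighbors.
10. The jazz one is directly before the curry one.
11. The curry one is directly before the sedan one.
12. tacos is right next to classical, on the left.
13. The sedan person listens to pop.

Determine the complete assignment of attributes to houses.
Solution:

House | Food | Sport | Music | Vehicle
--------------------------------------
  1   | tacos | swimming | jazz | van
  2   | curry | tennis | classical | coupe
  3   | sushi | golf | pop | sedan
  4   | pasta | chess | blues | wagon
  5   | pizza | soccer | rock | truck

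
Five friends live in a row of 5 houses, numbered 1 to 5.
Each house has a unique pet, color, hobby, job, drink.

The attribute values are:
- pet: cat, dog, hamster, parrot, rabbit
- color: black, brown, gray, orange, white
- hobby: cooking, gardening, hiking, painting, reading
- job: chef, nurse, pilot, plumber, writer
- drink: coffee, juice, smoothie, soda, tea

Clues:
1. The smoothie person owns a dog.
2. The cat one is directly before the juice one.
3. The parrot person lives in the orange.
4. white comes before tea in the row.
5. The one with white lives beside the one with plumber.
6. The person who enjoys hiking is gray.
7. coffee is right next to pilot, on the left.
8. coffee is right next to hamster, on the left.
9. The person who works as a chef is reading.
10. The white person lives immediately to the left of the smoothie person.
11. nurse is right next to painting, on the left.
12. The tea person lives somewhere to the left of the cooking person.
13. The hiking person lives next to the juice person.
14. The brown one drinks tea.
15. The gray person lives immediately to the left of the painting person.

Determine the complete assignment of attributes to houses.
Solution:

House | Pet | Color | Hobby | Job | Drink
-----------------------------------------
  1   | cat | gray | hiking | nurse | coffee
  2   | hamster | white | painting | pilot | juice
  3   | dog | black | gardening | plumber | smoothie
  4   | rabbit | brown | reading | chef | tea
  5   | parrot | orange | cooking | writer | soda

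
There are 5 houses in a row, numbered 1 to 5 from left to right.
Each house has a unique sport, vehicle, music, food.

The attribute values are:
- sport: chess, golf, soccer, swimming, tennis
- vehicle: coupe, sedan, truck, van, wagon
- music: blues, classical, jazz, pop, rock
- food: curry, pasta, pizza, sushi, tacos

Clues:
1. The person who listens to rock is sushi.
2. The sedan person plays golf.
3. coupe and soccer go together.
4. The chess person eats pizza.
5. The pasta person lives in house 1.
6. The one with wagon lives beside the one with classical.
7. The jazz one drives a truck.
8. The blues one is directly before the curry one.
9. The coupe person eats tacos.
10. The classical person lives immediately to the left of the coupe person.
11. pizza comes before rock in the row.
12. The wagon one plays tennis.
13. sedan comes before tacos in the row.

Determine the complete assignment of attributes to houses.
Solution:

House | Sport | Vehicle | Music | Food
--------------------------------------
  1   | tennis | wagon | blues | pasta
  2   | golf | sedan | classical | curry
  3   | soccer | coupe | pop | tacos
  4   | chess | truck | jazz | pizza
  5   | swimming | van | rock | sushi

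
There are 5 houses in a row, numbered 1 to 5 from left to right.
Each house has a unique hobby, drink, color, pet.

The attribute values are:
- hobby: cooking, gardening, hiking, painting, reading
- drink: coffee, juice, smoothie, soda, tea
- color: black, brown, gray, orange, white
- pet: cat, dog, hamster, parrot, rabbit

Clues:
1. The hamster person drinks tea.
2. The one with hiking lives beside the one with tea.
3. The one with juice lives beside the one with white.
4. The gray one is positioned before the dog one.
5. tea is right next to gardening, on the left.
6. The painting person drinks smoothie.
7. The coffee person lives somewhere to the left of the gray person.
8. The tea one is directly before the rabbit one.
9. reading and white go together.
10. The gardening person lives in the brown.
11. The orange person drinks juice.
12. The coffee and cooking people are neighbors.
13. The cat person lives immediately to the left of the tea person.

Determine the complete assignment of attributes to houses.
Solution:

House | Hobby | Drink | Color | Pet
-----------------------------------
  1   | hiking | juice | orange | cat
  2   | reading | tea | white | hamster
  3   | gardening | coffee | brown | rabbit
  4   | cooking | soda | gray | parrot
  5   | painting | smoothie | black | dog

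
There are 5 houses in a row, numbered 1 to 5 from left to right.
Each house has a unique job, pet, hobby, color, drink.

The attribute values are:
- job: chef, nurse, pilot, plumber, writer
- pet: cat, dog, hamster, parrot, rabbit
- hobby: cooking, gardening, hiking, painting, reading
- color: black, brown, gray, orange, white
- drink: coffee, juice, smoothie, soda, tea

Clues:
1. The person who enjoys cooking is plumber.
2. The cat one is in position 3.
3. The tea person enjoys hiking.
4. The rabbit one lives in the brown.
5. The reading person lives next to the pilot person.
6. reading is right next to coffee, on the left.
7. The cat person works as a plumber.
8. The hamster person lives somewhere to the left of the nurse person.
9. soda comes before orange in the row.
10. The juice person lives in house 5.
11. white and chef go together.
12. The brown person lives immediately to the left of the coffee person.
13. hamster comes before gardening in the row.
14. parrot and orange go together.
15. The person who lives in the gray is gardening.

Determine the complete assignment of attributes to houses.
Solution:

House | Job | Pet | Hobby | Color | Drink
-----------------------------------------
  1   | writer | rabbit | reading | brown | soda
  2   | pilot | parrot | painting | orange | coffee
  3   | plumber | cat | cooking | black | smoothie
  4   | chef | hamster | hiking | white | tea
  5   | nurse | dog | gardening | gray | juice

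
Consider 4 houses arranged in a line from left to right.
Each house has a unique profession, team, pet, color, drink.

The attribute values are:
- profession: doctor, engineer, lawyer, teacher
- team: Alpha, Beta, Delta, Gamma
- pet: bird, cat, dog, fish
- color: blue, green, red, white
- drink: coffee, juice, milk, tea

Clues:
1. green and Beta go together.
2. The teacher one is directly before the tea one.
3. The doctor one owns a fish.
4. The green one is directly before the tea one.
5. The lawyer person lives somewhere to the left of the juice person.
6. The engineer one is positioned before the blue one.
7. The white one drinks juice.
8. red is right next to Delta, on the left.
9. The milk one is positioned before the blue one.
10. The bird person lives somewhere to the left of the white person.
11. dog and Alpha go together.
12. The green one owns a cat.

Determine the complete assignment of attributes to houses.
Solution:

House | Profession | Team | Pet | Color | Drink
-----------------------------------------------
  1   | teacher | Beta | cat | green | milk
  2   | engineer | Alpha | dog | red | tea
  3   | lawyer | Delta | bird | blue | coffee
  4   | doctor | Gamma | fish | white | juice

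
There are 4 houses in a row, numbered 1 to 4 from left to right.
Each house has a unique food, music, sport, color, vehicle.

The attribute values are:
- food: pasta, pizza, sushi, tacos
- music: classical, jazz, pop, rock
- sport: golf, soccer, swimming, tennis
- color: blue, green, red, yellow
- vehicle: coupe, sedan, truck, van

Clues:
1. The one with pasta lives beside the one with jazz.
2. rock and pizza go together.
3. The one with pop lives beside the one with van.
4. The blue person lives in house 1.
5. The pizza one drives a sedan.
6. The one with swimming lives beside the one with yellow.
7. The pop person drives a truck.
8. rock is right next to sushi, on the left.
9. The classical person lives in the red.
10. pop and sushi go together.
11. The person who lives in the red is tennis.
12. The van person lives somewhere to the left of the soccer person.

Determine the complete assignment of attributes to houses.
Solution:

House | Food | Music | Sport | Color | Vehicle
----------------------------------------------
  1   | pizza | rock | swimming | blue | sedan
  2   | sushi | pop | golf | yellow | truck
  3   | pasta | classical | tennis | red | van
  4   | tacos | jazz | soccer | green | coupe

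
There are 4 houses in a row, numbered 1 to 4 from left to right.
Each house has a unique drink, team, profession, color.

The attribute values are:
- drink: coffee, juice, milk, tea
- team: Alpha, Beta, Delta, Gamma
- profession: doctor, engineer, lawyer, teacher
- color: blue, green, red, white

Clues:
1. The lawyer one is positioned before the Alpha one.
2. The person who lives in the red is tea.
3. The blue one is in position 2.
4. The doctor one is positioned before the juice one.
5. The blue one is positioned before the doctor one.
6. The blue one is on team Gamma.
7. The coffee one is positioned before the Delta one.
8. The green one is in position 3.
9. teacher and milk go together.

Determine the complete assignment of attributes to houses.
Solution:

House | Drink | Team | Profession | Color
-----------------------------------------
  1   | tea | Beta | lawyer | red
  2   | milk | Gamma | teacher | blue
  3   | coffee | Alpha | doctor | green
  4   | juice | Delta | engineer | white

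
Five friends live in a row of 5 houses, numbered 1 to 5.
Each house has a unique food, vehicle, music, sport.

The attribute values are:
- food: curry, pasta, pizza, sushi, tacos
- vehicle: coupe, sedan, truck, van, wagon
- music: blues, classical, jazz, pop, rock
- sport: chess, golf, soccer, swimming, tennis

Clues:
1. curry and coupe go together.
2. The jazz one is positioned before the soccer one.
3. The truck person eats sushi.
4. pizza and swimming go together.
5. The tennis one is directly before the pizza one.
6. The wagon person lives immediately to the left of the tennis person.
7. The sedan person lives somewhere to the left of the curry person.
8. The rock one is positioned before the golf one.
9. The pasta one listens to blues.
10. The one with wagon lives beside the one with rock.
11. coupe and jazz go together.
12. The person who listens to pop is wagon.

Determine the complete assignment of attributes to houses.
Solution:

House | Food | Vehicle | Music | Sport
--------------------------------------
  1   | tacos | wagon | pop | chess
  2   | sushi | truck | rock | tennis
  3   | pizza | sedan | classical | swimming
  4   | curry | coupe | jazz | golf
  5   | pasta | van | blues | soccer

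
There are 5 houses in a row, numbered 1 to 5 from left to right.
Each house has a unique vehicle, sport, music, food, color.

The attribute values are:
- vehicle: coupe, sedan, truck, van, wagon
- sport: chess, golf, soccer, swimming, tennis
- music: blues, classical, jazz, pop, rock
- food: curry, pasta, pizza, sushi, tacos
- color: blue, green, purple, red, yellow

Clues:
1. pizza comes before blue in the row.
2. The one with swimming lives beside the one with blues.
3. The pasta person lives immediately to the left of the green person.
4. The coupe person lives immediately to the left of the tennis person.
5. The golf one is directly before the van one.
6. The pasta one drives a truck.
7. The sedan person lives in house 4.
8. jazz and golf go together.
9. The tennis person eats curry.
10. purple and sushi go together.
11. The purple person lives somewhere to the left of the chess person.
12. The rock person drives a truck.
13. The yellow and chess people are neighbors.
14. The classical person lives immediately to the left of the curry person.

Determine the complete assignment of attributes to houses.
Solution:

House | Vehicle | Sport | Music | Food | Color
----------------------------------------------
  1   | coupe | swimming | classical | sushi | purple
  2   | wagon | tennis | blues | curry | yellow
  3   | truck | chess | rock | pasta | red
  4   | sedan | golf | jazz | pizza | green
  5   | van | soccer | pop | tacos | blue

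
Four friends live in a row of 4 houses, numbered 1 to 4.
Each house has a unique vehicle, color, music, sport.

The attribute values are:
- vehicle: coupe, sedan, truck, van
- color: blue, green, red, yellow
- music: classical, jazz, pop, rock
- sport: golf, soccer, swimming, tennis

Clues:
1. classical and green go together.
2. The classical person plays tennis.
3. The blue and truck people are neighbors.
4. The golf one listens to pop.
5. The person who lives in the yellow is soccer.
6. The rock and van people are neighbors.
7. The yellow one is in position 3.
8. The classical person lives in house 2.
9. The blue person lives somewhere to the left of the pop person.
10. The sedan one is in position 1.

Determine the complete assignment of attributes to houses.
Solution:

House | Vehicle | Color | Music | Sport
---------------------------------------
  1   | sedan | blue | jazz | swimming
  2   | truck | green | classical | tennis
  3   | coupe | yellow | rock | soccer
  4   | van | red | pop | golf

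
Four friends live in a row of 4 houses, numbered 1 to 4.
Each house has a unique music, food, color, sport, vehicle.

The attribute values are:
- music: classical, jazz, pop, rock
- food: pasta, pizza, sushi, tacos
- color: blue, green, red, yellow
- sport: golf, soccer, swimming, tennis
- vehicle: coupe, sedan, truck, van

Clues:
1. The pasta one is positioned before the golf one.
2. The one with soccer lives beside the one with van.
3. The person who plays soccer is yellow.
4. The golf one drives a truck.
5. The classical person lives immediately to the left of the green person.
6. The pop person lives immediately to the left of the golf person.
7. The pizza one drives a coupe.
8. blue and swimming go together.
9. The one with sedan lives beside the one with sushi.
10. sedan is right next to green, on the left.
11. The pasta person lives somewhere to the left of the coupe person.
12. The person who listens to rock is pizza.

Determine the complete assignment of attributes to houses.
Solution:

House | Music | Food | Color | Sport | Vehicle
----------------------------------------------
  1   | classical | pasta | yellow | soccer | sedan
  2   | pop | sushi | green | tennis | van
  3   | jazz | tacos | red | golf | truck
  4   | rock | pizza | blue | swimming | coupe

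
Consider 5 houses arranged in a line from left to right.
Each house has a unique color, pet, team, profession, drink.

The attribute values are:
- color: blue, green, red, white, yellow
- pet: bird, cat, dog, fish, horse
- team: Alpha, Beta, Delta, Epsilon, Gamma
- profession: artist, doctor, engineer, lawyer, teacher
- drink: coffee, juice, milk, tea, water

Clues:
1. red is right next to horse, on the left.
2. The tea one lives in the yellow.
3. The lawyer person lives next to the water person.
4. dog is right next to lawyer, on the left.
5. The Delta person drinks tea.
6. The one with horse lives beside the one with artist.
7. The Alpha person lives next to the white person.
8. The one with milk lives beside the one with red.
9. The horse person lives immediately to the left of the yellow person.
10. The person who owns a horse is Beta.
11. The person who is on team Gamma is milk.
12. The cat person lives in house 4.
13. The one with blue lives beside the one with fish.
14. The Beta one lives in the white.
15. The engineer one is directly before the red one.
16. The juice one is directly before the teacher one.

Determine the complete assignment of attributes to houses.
Solution:

House | Color | Pet | Team | Profession | Drink
-----------------------------------------------
  1   | blue | dog | Gamma | engineer | milk
  2   | red | fish | Alpha | lawyer | juice
  3   | white | horse | Beta | teacher | water
  4   | yellow | cat | Delta | artist | tea
  5   | green | bird | Epsilon | doctor | coffee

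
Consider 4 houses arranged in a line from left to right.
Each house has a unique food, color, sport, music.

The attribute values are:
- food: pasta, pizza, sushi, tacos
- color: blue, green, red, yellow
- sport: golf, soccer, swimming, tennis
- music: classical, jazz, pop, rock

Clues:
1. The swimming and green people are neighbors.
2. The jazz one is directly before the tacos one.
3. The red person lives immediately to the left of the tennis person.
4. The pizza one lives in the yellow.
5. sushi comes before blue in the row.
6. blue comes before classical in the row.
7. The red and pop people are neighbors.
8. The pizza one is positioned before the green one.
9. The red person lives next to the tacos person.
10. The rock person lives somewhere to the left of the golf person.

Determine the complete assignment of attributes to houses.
Solution:

House | Food | Color | Sport | Music
------------------------------------
  1   | sushi | red | soccer | jazz
  2   | tacos | blue | tennis | pop
  3   | pizza | yellow | swimming | rock
  4   | pasta | green | golf | classical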